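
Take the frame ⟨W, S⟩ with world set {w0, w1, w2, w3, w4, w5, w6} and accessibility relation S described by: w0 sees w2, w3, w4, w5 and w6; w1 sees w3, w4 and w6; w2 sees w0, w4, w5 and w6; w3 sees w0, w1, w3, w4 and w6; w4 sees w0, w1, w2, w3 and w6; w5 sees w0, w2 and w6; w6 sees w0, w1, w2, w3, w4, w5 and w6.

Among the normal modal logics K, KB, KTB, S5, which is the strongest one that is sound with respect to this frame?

KB

Symmetric (axiom B): yes — every pair in S has its reverse in S.
Reflexive (axiom T): no — w0 is not related to itself.
Euclidean (axiom 5): no — w0 S w2 and w0 S w3, but not w2 S w3.
So F validates K, KB; KTB would additionally require S to be reflexive. The strongest is KB.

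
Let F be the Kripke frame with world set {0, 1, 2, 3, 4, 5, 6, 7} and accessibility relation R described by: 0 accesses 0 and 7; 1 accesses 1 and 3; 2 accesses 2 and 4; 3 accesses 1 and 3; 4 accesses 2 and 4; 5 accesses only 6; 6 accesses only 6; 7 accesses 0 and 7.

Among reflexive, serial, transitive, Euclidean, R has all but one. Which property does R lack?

reflexive

Reflexive: no — 5 is not related to itself.
Serial: yes — every world has a successor (e.g. 0 R 0).
Transitive: yes — every two-step R-path is closed by a direct edge.
Euclidean: yes — any two successors of a common world are R-related.
Only reflexive fails.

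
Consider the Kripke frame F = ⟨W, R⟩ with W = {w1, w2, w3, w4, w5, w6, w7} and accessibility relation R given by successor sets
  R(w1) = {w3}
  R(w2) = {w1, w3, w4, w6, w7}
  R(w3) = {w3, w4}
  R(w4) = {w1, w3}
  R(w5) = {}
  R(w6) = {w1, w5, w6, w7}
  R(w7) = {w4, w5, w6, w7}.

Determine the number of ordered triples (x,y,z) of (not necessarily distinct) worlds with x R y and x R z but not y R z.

35

Enumerating: (w2,w1,w1), (w2,w1,w4), (w2,w1,w6), (w2,w1,w7), (w2,w3,w1), (w2,w3,w6), (w2,w3,w7), (w2,w4,w4), (w2,w4,w6), (w2,w4,w7), (w2,w6,w3), (w2,w6,w4), … and 23 more.
Total: 35.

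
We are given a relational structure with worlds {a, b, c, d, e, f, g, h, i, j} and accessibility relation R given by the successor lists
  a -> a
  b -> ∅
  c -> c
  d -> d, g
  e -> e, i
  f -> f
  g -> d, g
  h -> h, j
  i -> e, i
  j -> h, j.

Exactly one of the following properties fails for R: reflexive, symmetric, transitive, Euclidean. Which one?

reflexive

Reflexive: no — b is not related to itself.
Symmetric: yes — every pair in R has its reverse in R.
Transitive: yes — every two-step R-path is closed by a direct edge.
Euclidean: yes — any two successors of a common world are R-related.
Only reflexive fails.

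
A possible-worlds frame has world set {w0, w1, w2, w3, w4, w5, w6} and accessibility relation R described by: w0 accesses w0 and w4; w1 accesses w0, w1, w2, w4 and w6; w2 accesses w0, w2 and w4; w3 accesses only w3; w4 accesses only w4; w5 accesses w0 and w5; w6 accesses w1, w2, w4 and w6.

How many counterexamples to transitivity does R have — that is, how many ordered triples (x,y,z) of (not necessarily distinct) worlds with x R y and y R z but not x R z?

3

Enumerating: (w5,w0,w4), (w6,w1,w0), (w6,w2,w0).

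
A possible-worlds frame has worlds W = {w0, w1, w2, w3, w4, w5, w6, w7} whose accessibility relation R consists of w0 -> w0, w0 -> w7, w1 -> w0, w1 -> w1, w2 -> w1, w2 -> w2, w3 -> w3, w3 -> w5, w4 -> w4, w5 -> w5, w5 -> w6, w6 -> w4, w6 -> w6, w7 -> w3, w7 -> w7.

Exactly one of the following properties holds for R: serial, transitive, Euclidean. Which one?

serial

Serial: yes — every world has a successor (e.g. w0 R w0).
Transitive: no — w0 R w7 and w7 R w3, but not w0 R w3.
Euclidean: no — w0 R w7 and w0 R w0, but not w7 R w0.
Only serial holds.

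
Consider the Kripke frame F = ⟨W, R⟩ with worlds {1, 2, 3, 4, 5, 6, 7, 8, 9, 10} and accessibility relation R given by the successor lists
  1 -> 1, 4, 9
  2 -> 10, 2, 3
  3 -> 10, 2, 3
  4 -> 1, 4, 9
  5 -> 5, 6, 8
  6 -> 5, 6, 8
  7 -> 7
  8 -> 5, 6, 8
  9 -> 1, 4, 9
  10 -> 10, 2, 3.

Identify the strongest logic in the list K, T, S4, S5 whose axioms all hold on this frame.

Reflexive (axiom T): yes — every world is R-related to itself.
Transitive (axiom 4): yes — every two-step R-path is closed by a direct edge.
Euclidean (axiom 5): yes — any two successors of a common world are R-related.
So F validates K, T, S4, S5. The strongest is S5.

S5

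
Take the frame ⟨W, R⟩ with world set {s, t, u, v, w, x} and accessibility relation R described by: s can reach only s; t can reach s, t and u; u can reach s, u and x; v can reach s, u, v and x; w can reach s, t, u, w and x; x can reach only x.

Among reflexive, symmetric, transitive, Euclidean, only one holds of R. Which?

reflexive

Reflexive: yes — every world is R-related to itself.
Symmetric: no — t R s but not s R t.
Transitive: no — t R u and u R x, but not t R x.
Euclidean: no — t R s and t R u, but not s R u.
Only reflexive holds.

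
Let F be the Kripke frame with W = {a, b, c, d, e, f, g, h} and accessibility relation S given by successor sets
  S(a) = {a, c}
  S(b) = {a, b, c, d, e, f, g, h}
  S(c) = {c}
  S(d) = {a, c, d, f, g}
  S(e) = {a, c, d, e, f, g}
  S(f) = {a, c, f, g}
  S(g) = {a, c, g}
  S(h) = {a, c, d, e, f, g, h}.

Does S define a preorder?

Yes

Reflexive: yes — every world is S-related to itself.
Transitive: yes — every two-step S-path is closed by a direct edge.
So S is a preorder.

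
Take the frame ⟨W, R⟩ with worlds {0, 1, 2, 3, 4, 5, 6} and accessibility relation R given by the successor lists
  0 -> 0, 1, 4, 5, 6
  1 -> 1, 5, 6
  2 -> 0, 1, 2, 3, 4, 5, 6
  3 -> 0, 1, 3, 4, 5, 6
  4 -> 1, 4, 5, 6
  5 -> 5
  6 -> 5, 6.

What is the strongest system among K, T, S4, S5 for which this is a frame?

S4

Reflexive (axiom T): yes — every world is R-related to itself.
Transitive (axiom 4): yes — every two-step R-path is closed by a direct edge.
Euclidean (axiom 5): no — 0 R 1 and 0 R 4, but not 1 R 4.
So F validates K, T, S4; S5 would additionally require R to be Euclidean. The strongest is S4.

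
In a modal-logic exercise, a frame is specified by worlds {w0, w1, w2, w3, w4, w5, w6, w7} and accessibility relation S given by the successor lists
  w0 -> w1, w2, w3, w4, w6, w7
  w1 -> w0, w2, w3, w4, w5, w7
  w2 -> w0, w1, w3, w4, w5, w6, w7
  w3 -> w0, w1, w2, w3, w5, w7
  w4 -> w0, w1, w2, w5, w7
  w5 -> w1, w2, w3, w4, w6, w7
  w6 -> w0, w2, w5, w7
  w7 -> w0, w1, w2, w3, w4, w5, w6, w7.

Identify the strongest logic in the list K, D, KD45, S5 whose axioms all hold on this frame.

D

Serial (axiom D): yes — every world has a successor (e.g. w0 S w1).
Euclidean (axiom 5): no — w0 S w1 and w0 S w6, but not w1 S w6.
Transitive (axiom 4): no — w0 S w1 and w1 S w5, but not w0 S w5.
Reflexive (axiom T): no — w0 is not related to itself.
So F validates K, D; KD45 would additionally require S to be Euclidean and transitive. The strongest is D.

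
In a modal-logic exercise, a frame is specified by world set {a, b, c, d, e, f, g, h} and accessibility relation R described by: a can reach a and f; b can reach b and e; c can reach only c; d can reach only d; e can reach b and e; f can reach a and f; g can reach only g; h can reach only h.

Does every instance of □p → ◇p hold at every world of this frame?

Yes

Axiom D corresponds to the accessibility relation being serial.
Serial: yes — every world has a successor (e.g. a R a).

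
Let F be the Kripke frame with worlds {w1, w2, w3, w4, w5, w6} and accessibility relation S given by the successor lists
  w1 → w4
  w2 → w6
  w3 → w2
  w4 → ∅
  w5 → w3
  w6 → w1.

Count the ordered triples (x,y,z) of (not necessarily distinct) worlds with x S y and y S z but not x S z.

4

Enumerating: (w2,w6,w1), (w3,w2,w6), (w5,w3,w2), (w6,w1,w4).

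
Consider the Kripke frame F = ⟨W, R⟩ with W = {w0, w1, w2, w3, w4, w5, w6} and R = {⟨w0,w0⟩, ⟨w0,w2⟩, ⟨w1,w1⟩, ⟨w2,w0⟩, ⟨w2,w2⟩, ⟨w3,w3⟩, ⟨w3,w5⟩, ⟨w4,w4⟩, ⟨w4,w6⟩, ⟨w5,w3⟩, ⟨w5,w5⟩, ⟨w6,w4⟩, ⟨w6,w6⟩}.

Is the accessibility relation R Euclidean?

Yes

Euclidean: yes — any two successors of a common world are R-related.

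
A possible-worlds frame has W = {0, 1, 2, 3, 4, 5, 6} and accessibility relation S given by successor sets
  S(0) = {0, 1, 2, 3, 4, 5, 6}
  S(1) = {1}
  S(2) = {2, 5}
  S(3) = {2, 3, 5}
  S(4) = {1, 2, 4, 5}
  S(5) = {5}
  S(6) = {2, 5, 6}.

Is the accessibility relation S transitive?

Transitive: yes — every two-step S-path is closed by a direct edge.

Yes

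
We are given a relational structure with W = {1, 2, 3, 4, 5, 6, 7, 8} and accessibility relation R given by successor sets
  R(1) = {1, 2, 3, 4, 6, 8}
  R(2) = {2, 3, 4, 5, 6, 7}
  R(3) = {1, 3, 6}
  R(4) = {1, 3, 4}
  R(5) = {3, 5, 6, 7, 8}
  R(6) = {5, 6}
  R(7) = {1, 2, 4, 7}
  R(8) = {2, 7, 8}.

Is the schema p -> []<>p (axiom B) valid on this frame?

Axiom B corresponds to the accessibility relation being symmetric.
Symmetric: no — 1 R 2 but not 2 R 1.

No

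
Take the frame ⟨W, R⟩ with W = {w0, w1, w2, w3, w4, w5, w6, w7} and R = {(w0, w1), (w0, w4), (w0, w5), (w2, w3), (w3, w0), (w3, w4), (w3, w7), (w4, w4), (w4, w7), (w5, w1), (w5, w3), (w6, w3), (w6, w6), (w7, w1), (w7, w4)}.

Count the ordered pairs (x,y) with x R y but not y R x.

11

Enumerating: (w0,w1), (w0,w4), (w0,w5), (w2,w3), (w3,w0), (w3,w4), (w3,w7), (w5,w1), (w5,w3), (w6,w3), (w7,w1).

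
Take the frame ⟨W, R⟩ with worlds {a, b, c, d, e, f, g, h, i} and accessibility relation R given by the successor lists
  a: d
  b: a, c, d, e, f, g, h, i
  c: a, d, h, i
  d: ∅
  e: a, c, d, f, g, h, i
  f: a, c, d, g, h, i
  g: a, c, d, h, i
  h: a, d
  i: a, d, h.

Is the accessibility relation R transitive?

Transitive: yes — every two-step R-path is closed by a direct edge.

Yes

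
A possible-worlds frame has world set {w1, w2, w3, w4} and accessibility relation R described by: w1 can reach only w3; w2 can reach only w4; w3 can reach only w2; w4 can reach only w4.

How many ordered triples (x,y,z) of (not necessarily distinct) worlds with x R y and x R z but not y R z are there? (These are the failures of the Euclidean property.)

Enumerating: (w1,w3,w3), (w3,w2,w2).

2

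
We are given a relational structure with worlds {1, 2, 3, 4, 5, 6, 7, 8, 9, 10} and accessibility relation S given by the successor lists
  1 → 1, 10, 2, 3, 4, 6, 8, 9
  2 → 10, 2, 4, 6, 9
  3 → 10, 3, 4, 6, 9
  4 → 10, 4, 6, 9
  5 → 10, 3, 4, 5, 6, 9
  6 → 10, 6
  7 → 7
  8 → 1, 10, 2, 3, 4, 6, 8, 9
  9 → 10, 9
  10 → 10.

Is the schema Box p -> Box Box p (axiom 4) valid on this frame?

Axiom 4 corresponds to the accessibility relation being transitive.
Transitive: yes — every two-step S-path is closed by a direct edge.

Yes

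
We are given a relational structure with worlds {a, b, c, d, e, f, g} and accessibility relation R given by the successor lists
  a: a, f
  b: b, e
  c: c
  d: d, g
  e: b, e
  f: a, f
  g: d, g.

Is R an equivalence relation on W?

Reflexive: yes — every world is R-related to itself.
Symmetric: yes — every pair in R has its reverse in R.
Transitive: yes — every two-step R-path is closed by a direct edge.
So R is an equivalence relation.

Yes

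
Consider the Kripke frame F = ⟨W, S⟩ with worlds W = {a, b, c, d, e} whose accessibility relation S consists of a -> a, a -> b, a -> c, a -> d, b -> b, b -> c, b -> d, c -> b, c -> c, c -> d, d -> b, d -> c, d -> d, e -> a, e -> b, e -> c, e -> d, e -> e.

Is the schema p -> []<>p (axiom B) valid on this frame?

The schema B characterises exactly the symmetric frames.
Symmetric: no — a S b but not b S a.

No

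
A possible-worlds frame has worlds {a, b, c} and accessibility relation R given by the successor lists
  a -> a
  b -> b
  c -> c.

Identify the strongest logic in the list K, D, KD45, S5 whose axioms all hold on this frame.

Serial (axiom D): yes — every world has a successor (e.g. a R a).
Euclidean (axiom 5): yes — any two successors of a common world are R-related.
Transitive (axiom 4): yes — every two-step R-path is closed by a direct edge.
Reflexive (axiom T): yes — every world is R-related to itself.
So F validates K, D, KD45, S5. The strongest is S5.

S5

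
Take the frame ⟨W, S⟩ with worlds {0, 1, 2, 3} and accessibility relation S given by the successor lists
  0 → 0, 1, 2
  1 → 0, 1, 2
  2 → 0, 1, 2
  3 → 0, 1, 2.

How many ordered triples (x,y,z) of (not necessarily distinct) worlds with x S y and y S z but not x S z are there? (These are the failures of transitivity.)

0

S is transitive; there are no such tuples.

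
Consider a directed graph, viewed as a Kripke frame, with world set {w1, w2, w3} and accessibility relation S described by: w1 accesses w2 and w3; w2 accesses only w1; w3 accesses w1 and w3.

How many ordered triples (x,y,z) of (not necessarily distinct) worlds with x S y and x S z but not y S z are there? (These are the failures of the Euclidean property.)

Enumerating: (w1,w2,w2), (w1,w2,w3), (w1,w3,w2), (w2,w1,w1), (w3,w1,w1).

5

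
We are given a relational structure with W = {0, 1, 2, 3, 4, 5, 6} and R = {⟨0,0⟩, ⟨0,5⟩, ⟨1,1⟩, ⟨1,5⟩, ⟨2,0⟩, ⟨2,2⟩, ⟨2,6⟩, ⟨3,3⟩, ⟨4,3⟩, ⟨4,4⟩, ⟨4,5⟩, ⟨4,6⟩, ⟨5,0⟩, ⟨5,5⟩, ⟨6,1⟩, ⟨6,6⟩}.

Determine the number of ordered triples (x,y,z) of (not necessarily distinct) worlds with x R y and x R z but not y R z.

Enumerating: (1,5,1), (2,0,2), (2,0,6), (2,6,0), (2,6,2), (4,3,4), (4,3,5), (4,3,6), (4,5,3), (4,5,4), (4,5,6), (4,6,3), (4,6,4), (4,6,5), (6,1,6).

15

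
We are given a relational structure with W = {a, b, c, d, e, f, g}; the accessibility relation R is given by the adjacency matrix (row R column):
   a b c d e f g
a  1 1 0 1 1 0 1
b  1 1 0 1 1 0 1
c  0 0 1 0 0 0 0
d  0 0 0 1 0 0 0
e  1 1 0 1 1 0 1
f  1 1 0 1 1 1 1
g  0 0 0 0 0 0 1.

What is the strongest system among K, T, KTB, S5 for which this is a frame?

Reflexive (axiom T): yes — every world is R-related to itself.
Symmetric (axiom B): no — a R d but not d R a.
Euclidean (axiom 5): no — a R d and a R b, but not d R b.
So F validates K, T; KTB would additionally require R to be symmetric. The strongest is T.

T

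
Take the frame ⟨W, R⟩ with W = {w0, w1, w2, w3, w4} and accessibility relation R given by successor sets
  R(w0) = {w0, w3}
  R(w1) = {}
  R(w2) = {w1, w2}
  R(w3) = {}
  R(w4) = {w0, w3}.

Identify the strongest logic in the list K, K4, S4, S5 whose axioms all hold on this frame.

Transitive (axiom 4): yes — every two-step R-path is closed by a direct edge.
Reflexive (axiom T): no — w1 is not related to itself.
Euclidean (axiom 5): no — w4 R w3 and w4 R w0, but not w3 R w0.
So F validates K, K4; S4 would additionally require R to be reflexive. The strongest is K4.

K4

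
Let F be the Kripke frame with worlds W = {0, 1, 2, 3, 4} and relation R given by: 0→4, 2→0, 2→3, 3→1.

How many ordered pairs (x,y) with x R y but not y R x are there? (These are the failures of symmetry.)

4

Enumerating: (0,4), (2,0), (2,3), (3,1).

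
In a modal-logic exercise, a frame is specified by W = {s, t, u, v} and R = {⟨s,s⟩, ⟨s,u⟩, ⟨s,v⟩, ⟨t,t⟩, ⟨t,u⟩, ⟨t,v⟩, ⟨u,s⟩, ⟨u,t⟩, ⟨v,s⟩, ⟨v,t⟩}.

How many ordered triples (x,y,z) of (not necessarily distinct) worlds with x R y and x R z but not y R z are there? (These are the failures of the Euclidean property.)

Enumerating: (s,u,u), (s,u,v), (s,v,u), (s,v,v), (t,u,u), (t,u,v), (t,v,u), (t,v,v), (u,s,t), (u,t,s), (v,s,t), (v,t,s).

12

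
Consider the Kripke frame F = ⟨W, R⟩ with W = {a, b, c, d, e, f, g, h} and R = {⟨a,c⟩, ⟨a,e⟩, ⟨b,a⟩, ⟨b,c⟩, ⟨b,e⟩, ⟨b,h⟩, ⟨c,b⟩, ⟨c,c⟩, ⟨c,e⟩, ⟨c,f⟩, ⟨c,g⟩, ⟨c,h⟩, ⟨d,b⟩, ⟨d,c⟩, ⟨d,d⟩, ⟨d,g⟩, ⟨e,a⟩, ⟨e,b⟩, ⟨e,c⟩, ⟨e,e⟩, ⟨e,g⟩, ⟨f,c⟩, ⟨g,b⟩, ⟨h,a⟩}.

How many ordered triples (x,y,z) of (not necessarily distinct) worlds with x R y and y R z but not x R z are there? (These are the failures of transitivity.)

35

Enumerating: (a,c,b), (a,c,f), (a,c,g), (a,c,h), (a,e,a), (a,e,b), (a,e,g), (b,c,b), (b,c,f), (b,c,g), (b,e,b), (b,e,g), … and 23 more.
Total: 35.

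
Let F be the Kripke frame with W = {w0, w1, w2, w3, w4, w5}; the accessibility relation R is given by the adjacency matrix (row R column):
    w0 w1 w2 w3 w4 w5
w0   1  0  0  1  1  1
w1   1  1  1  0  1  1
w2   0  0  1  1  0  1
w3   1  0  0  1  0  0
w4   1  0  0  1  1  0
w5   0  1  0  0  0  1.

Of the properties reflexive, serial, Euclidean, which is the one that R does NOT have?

Reflexive: yes — every world is R-related to itself.
Serial: yes — every world has a successor (e.g. w0 R w0).
Euclidean: no — w0 R w3 and w0 R w4, but not w3 R w4.
Only Euclidean fails.

Euclidean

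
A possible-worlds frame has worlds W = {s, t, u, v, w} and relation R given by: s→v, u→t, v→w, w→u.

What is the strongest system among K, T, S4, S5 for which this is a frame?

K

Reflexive (axiom T): no — s is not related to itself.
Transitive (axiom 4): no — s R v and v R w, but not s R w.
Euclidean (axiom 5): no — s R v and s R v, but not v R v.
So F validates K; T would additionally require R to be reflexive. The strongest is K.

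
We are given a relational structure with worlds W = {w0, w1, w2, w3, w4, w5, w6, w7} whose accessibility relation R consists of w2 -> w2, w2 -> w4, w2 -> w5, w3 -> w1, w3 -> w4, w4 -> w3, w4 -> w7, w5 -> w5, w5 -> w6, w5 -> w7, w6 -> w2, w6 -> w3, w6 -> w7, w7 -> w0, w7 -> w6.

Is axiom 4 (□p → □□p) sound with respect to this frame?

The schema 4 characterises exactly the transitive frames.
Transitive: no — w2 R w4 and w4 R w3, but not w2 R w3.

No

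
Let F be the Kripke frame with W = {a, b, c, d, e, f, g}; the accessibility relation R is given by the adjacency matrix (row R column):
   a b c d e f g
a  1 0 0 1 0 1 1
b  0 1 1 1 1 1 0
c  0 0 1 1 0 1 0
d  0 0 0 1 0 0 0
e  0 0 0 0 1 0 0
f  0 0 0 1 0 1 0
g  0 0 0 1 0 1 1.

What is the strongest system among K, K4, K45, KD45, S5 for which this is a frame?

K4

Transitive (axiom 4): yes — every two-step R-path is closed by a direct edge.
Euclidean (axiom 5): no — a R d and a R f, but not d R f.
Serial (axiom D): yes — every world has a successor (e.g. a R a).
Reflexive (axiom T): yes — every world is R-related to itself.
So F validates K, K4; K45 would additionally require R to be Euclidean. The strongest is K4.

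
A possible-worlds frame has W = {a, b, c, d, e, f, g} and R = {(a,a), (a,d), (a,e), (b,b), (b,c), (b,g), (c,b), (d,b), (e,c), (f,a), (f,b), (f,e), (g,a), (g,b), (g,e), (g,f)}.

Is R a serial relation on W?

Serial: yes — every world has a successor (e.g. a R a).

Yes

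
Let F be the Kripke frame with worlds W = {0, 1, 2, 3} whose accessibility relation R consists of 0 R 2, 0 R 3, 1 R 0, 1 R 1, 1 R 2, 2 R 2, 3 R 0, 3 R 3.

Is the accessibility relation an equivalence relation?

No

Reflexive: no — 0 is not related to itself.
Symmetric: no — 0 R 2 but not 2 R 0.
Transitive: no — 1 R 0 and 0 R 3, but not 1 R 3.
So R is not an equivalence relation.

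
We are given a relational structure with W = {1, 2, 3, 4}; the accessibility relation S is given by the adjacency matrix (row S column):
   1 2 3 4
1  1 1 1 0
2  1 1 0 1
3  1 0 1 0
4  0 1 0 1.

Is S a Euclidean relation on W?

Euclidean: no — 1 S 2 and 1 S 3, but not 2 S 3.

No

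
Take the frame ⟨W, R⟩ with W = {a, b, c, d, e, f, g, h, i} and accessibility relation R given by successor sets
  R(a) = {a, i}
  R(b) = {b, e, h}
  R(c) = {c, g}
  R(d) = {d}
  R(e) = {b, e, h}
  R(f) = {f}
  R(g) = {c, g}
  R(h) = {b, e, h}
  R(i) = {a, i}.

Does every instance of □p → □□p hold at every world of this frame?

Yes

By correspondence theory, 4 is valid on a frame iff R is transitive.
Transitive: yes — every two-step R-path is closed by a direct edge.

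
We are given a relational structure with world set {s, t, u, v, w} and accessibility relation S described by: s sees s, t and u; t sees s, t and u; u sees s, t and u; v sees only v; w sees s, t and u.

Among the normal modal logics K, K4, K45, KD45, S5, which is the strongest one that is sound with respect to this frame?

Transitive (axiom 4): yes — every two-step S-path is closed by a direct edge.
Euclidean (axiom 5): yes — any two successors of a common world are S-related.
Serial (axiom D): yes — every world has a successor (e.g. s S s).
Reflexive (axiom T): no — w is not related to itself.
So F validates K, K4, K45, KD45; S5 would additionally require S to be reflexive. The strongest is KD45.

KD45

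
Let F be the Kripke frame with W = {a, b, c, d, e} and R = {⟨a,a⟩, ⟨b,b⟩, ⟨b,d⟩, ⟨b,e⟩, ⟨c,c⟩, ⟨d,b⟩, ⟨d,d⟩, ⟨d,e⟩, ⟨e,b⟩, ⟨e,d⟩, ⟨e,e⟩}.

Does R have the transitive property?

Yes

Transitive: yes — every two-step R-path is closed by a direct edge.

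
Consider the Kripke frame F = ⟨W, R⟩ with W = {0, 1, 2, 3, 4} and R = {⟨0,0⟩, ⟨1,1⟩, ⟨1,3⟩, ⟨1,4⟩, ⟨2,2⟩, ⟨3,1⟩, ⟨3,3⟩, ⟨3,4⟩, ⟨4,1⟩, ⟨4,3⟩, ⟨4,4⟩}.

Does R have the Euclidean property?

Yes

Euclidean: yes — any two successors of a common world are R-related.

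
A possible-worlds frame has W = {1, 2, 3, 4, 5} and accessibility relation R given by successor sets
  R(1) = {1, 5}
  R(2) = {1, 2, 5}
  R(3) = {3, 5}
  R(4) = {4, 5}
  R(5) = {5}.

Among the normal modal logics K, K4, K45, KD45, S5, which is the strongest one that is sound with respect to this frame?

Transitive (axiom 4): yes — every two-step R-path is closed by a direct edge.
Euclidean (axiom 5): no — 2 R 5 and 2 R 1, but not 5 R 1.
Serial (axiom D): yes — every world has a successor (e.g. 1 R 1).
Reflexive (axiom T): yes — every world is R-related to itself.
So F validates K, K4; K45 would additionally require R to be Euclidean. The strongest is K4.

K4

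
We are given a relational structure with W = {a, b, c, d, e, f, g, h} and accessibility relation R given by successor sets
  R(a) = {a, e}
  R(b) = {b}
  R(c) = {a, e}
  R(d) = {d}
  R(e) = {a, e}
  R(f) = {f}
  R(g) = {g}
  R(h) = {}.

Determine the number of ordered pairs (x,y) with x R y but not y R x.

Enumerating: (c,a), (c,e).

2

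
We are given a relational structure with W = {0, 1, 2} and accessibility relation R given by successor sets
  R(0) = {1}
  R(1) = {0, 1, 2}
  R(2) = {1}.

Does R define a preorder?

No

Reflexive: no — 0 is not related to itself.
Transitive: no — 0 R 1 and 1 R 2, but not 0 R 2.
So R is not a preorder.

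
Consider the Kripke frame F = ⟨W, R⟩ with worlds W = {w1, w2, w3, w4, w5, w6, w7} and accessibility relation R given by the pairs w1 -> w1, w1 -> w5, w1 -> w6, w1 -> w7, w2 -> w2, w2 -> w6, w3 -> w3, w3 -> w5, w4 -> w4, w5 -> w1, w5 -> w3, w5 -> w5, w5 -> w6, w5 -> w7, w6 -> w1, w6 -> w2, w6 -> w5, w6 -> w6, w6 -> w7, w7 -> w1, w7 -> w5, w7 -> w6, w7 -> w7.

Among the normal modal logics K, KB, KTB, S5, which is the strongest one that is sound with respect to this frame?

Symmetric (axiom B): yes — every pair in R has its reverse in R.
Reflexive (axiom T): yes — every world is R-related to itself.
Euclidean (axiom 5): no — w5 R w1 and w5 R w3, but not w1 R w3.
So F validates K, KB, KTB; S5 would additionally require R to be Euclidean. The strongest is KTB.

KTB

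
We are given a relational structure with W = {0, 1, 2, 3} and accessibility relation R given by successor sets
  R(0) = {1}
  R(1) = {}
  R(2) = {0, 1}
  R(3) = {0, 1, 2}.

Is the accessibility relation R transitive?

Yes

Transitive: yes — every two-step R-path is closed by a direct edge.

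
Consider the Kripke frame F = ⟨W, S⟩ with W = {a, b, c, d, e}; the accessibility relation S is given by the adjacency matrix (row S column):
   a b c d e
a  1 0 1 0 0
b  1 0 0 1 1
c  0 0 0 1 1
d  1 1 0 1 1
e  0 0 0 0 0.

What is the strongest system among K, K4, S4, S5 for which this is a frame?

K

Transitive (axiom 4): no — a S c and c S d, but not a S d.
Reflexive (axiom T): no — b is not related to itself.
Euclidean (axiom 5): no — b S a and b S d, but not a S d.
So F validates K; K4 would additionally require S to be transitive. The strongest is K.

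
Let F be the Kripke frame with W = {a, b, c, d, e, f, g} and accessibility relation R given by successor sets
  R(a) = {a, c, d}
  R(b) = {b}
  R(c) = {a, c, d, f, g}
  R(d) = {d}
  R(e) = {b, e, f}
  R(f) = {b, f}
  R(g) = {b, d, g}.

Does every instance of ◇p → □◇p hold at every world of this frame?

No

Axiom 5 corresponds to the accessibility relation being Euclidean.
Euclidean: no — a R d and a R c, but not d R c.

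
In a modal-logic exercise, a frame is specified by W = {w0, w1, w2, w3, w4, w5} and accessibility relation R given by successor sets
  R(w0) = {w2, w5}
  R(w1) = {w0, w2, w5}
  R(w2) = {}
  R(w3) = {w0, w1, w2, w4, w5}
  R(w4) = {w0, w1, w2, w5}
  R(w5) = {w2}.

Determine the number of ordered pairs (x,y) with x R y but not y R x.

Enumerating: (w0,w2), (w0,w5), (w1,w0), (w1,w2), (w1,w5), (w3,w0), (w3,w1), (w3,w2), (w3,w4), (w3,w5), (w4,w0), (w4,w1), (w4,w2), (w4,w5), (w5,w2).

15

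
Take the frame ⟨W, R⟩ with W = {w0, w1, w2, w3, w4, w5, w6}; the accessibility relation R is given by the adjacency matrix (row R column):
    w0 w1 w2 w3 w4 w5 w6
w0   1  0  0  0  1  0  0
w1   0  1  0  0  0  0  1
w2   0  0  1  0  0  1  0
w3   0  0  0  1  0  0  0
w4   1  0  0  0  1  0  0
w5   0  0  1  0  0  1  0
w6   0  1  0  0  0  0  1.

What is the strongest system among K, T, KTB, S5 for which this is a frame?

Reflexive (axiom T): yes — every world is R-related to itself.
Symmetric (axiom B): yes — every pair in R has its reverse in R.
Euclidean (axiom 5): yes — any two successors of a common world are R-related.
So F validates K, T, KTB, S5. The strongest is S5.

S5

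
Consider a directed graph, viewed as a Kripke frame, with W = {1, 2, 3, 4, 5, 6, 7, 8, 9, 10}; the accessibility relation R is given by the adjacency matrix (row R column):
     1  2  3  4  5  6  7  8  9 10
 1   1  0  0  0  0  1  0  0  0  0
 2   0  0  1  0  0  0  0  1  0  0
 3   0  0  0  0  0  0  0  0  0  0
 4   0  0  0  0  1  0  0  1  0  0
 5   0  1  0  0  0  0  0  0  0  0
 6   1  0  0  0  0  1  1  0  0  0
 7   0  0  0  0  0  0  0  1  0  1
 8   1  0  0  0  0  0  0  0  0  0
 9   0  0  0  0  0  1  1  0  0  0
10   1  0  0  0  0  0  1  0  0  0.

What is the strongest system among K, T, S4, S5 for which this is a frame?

K

Reflexive (axiom T): no — 2 is not related to itself.
Transitive (axiom 4): no — 1 R 6 and 6 R 7, but not 1 R 7.
Euclidean (axiom 5): no — 10 R 1 and 10 R 7, but not 1 R 7.
So F validates K; T would additionally require R to be reflexive. The strongest is K.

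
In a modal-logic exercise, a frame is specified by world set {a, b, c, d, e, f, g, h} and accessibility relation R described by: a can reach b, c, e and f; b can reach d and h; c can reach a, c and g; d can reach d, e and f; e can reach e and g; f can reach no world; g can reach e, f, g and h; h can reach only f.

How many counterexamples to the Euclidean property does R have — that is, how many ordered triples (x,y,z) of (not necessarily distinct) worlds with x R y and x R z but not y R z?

Enumerating: (a,b,b), (a,b,c), (a,b,e), (a,b,f), (a,c,b), (a,c,e), (a,c,f), (a,e,b), (a,e,c), (a,e,f), (a,f,b), (a,f,c), … and 24 more.
Total: 36.

36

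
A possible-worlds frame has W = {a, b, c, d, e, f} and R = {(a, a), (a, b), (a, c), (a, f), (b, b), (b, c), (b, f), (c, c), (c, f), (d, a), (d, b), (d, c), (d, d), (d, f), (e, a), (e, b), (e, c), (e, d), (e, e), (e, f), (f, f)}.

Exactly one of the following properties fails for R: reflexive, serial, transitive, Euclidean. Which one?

Euclidean

Reflexive: yes — every world is R-related to itself.
Serial: yes — every world has a successor (e.g. a R a).
Transitive: yes — every two-step R-path is closed by a direct edge.
Euclidean: no — a R c and a R b, but not c R b.
Only Euclidean fails.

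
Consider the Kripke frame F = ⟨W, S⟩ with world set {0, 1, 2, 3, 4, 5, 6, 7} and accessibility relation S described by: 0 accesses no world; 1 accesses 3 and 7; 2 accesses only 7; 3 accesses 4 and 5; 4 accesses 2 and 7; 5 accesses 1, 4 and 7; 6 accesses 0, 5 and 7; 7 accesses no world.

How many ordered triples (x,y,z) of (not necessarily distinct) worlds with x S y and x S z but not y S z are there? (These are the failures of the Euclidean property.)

26

Enumerating: (1,3,3), (1,3,7), (1,7,3), (1,7,7), (2,7,7), (3,4,4), (3,4,5), (3,5,5), (4,2,2), (4,7,2), (4,7,7), (5,1,1), … and 14 more.
Total: 26.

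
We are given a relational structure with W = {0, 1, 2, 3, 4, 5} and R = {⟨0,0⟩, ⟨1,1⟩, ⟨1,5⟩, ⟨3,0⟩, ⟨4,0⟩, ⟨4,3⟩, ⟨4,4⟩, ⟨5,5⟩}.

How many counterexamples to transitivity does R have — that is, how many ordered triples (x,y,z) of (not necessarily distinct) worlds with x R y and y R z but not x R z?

0

R is transitive; there are no such tuples.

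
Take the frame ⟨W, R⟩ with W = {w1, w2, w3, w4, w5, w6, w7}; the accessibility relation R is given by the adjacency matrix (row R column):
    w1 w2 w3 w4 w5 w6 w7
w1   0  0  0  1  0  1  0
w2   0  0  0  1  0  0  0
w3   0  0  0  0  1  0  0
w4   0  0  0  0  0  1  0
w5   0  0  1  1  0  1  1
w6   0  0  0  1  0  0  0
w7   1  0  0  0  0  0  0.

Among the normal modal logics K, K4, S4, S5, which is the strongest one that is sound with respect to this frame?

Transitive (axiom 4): no — w2 R w4 and w4 R w6, but not w2 R w6.
Reflexive (axiom T): no — w1 is not related to itself.
Euclidean (axiom 5): no — w5 R w3 and w5 R w4, but not w3 R w4.
So F validates K; K4 would additionally require R to be transitive. The strongest is K.

K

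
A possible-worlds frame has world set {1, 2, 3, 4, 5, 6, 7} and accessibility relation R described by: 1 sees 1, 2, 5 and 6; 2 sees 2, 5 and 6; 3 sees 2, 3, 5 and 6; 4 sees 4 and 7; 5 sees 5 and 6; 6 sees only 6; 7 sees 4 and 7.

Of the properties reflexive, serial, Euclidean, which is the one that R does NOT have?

Euclidean

Reflexive: yes — every world is R-related to itself.
Serial: yes — every world has a successor (e.g. 1 R 1).
Euclidean: no — 1 R 5 and 1 R 2, but not 5 R 2.
Only Euclidean fails.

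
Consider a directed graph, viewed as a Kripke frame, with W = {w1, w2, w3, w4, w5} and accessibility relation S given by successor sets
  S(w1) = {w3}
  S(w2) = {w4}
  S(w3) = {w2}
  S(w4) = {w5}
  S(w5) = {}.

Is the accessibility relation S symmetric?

Symmetric: no — w1 S w3 but not w3 S w1.

No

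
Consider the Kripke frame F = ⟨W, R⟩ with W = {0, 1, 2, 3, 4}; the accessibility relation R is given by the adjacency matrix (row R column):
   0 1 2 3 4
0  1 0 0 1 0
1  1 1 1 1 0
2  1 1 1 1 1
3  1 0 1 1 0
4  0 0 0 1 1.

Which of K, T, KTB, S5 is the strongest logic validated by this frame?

Reflexive (axiom T): yes — every world is R-related to itself.
Symmetric (axiom B): no — 1 R 0 but not 0 R 1.
Euclidean (axiom 5): no — 1 R 0 and 1 R 2, but not 0 R 2.
So F validates K, T; KTB would additionally require R to be symmetric. The strongest is T.

T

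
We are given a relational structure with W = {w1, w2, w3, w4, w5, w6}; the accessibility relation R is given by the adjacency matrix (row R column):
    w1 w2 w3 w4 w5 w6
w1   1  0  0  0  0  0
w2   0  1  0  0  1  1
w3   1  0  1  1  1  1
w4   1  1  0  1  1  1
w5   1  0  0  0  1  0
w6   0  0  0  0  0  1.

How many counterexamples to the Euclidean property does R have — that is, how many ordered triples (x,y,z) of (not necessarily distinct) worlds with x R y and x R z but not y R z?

Enumerating: (w2,w5,w2), (w2,w5,w6), (w2,w6,w2), (w2,w6,w5), (w3,w1,w3), (w3,w1,w4), (w3,w1,w5), (w3,w1,w6), (w3,w4,w3), (w3,w5,w3), (w3,w5,w4), (w3,w5,w6), … and 18 more.
Total: 30.

30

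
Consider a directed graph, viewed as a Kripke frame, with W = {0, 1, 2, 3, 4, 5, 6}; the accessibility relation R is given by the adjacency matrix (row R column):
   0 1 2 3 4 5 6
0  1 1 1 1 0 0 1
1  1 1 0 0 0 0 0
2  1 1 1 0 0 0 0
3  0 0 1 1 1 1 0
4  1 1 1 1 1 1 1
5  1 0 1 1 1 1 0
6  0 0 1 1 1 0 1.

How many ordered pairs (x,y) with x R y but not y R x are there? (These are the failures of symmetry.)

Enumerating: (0,3), (0,6), (2,1), (3,2), (4,0), (4,1), (4,2), (5,0), (5,2), (6,2), (6,3).

11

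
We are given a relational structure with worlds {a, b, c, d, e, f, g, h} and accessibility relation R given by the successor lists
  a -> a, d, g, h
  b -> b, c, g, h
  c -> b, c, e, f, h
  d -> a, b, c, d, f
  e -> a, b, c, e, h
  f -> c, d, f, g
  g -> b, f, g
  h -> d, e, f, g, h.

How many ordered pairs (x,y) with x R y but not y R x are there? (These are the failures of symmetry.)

Enumerating: (a,g), (a,h), (b,h), (c,h), (d,b), (d,c), (e,a), (e,b), (h,d), (h,f), (h,g).

11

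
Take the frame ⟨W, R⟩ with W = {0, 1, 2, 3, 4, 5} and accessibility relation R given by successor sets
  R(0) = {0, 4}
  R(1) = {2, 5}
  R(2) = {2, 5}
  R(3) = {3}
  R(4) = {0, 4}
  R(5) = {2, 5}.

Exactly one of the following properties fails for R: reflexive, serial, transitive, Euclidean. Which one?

Reflexive: no — 1 is not related to itself.
Serial: yes — every world has a successor (e.g. 0 R 0).
Transitive: yes — every two-step R-path is closed by a direct edge.
Euclidean: yes — any two successors of a common world are R-related.
Only reflexive fails.

reflexive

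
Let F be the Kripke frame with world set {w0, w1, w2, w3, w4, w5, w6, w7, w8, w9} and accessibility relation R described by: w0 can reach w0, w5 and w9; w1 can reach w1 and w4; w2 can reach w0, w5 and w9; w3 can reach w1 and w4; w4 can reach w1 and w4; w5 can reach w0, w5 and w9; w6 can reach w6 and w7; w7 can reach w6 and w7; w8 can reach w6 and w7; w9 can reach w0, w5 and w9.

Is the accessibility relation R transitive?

Yes

Transitive: yes — every two-step R-path is closed by a direct edge.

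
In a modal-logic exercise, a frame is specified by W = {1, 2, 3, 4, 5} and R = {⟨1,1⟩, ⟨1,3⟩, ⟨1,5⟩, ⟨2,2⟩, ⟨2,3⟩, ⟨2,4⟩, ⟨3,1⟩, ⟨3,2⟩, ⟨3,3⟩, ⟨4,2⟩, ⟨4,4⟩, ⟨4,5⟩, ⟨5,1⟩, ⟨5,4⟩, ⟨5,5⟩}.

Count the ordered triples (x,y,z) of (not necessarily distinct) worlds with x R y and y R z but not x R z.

10

Enumerating: (1,3,2), (1,5,4), (2,3,1), (2,4,5), (3,1,5), (3,2,4), (4,2,3), (4,5,1), (5,1,3), (5,4,2).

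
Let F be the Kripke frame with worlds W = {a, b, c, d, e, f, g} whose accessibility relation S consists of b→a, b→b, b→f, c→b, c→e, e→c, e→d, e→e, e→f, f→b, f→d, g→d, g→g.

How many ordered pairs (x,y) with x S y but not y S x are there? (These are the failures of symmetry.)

Enumerating: (b,a), (c,b), (e,d), (e,f), (f,d), (g,d).

6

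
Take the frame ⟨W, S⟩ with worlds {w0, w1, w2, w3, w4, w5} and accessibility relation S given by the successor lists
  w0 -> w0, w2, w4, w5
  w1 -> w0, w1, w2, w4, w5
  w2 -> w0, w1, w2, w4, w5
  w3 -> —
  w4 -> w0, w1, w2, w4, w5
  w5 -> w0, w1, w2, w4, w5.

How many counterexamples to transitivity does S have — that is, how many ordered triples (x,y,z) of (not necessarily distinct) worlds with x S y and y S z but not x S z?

3

Enumerating: (w0,w2,w1), (w0,w4,w1), (w0,w5,w1).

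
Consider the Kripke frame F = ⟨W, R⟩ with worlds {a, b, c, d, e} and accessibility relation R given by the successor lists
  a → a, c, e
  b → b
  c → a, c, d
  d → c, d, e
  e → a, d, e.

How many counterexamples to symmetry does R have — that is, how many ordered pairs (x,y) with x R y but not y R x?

R is symmetric; there are no such tuples.

0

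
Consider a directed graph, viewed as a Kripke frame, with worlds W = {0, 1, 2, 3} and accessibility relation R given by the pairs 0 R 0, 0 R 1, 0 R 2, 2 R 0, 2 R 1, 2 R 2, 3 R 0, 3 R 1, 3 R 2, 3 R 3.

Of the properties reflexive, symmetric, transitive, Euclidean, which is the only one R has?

transitive

Reflexive: no — 1 is not related to itself.
Symmetric: no — 0 R 1 but not 1 R 0.
Transitive: yes — every two-step R-path is closed by a direct edge.
Euclidean: no — 0 R 1 and 0 R 2, but not 1 R 2.
Only transitive holds.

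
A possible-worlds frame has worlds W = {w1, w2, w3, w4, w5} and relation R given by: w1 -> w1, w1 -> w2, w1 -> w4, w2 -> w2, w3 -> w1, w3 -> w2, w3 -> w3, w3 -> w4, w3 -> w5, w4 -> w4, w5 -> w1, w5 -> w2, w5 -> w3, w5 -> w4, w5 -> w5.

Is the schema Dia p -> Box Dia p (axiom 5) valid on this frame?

By correspondence theory, 5 is valid on a frame iff R is Euclidean.
Euclidean: no — w1 R w2 and w1 R w4, but not w2 R w4.

No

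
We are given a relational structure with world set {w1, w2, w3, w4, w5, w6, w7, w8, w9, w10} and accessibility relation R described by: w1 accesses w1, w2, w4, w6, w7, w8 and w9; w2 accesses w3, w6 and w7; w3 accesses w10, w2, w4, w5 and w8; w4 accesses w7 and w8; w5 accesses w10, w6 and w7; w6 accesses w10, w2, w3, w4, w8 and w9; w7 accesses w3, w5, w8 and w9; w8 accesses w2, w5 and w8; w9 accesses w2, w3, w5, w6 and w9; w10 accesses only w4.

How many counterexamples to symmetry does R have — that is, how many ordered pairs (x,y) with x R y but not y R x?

28

Enumerating: (w1,w2), (w1,w4), (w1,w6), (w1,w7), (w1,w8), (w1,w9), (w10,w4), (w2,w7), (w3,w10), (w3,w4), (w3,w5), (w3,w8), … and 16 more.
Total: 28.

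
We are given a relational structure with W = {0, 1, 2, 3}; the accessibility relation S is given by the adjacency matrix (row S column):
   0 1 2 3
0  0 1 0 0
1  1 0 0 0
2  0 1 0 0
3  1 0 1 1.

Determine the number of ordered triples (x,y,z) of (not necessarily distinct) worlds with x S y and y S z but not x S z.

Enumerating: (0,1,0), (1,0,1), (2,1,0), (3,0,1), (3,2,1).

5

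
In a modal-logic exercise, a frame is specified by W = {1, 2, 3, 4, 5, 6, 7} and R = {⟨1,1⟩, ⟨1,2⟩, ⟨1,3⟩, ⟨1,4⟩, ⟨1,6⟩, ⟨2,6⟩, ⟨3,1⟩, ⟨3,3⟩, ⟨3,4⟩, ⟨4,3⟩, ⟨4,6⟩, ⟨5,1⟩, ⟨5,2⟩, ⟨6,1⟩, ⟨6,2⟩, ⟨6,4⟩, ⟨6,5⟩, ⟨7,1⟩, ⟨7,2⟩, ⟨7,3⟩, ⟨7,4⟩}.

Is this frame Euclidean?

Euclidean: no — 1 R 2 and 1 R 3, but not 2 R 3.

No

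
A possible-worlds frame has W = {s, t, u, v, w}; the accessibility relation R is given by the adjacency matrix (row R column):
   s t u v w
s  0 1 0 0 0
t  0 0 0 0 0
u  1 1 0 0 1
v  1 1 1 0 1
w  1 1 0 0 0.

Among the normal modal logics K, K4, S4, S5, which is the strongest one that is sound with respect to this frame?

Transitive (axiom 4): yes — every two-step R-path is closed by a direct edge.
Reflexive (axiom T): no — s is not related to itself.
Euclidean (axiom 5): no — u R s and u R w, but not s R w.
So F validates K, K4; S4 would additionally require R to be reflexive. The strongest is K4.

K4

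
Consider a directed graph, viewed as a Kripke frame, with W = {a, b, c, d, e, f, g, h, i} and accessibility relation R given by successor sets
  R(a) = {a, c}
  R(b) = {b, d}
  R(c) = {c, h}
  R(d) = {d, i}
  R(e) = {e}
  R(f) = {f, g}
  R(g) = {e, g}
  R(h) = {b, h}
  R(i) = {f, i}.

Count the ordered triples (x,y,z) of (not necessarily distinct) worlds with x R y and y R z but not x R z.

Enumerating: (a,c,h), (b,d,i), (c,h,b), (d,i,f), (f,g,e), (h,b,d), (i,f,g).

7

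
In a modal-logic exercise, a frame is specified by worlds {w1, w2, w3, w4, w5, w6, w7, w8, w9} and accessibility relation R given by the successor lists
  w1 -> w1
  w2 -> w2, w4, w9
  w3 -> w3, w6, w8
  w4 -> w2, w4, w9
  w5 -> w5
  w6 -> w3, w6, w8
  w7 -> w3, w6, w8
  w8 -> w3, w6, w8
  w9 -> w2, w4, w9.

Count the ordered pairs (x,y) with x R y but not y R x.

Enumerating: (w7,w3), (w7,w6), (w7,w8).

3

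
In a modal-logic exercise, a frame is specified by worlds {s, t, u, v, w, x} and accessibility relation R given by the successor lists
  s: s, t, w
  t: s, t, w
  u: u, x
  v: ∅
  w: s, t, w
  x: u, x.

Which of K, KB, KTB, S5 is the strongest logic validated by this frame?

Symmetric (axiom B): yes — every pair in R has its reverse in R.
Reflexive (axiom T): no — v is not related to itself.
Euclidean (axiom 5): yes — any two successors of a common world are R-related.
So F validates K, KB; KTB would additionally require R to be reflexive. The strongest is KB.

KB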